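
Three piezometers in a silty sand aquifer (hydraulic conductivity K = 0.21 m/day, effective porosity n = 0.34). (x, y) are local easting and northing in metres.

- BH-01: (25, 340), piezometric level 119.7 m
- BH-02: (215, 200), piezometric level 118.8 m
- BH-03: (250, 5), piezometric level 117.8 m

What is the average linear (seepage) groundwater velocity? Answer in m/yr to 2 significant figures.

1.1 m/yr

Differences from BH-01: to BH-02 (Δx, Δy, Δh) = (190, -140, -0.9); to BH-03 = (225, -335, -1.9).
Determinant of the coordinate differences = 190·(-335) − 225·(-140) = -32150.
∂h/∂x = [(-0.9)·(-335) − (-1.9)·(-140)] / -32150 = -0.001104
∂h/∂y = [190·(-1.9) − 225·(-0.9)] / -32150 = +0.004930
|∇h| = √(-0.001104² + 0.004930²) = 0.005052
Seepage velocity v = K·i/n = 0.21 × 0.005052 / 0.34 = 0.00312 m/day = 1.14 m/yr.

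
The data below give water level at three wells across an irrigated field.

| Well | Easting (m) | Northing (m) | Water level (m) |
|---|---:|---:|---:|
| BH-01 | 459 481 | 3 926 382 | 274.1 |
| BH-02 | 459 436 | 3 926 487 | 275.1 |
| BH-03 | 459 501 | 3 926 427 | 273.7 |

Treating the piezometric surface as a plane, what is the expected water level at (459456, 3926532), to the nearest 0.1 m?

With h = a·x + b·y + c and BH-01 as origin, the differences give:
  (-45)·a + 105·b = +1.0
  20·a + 45·b = -0.4
Eliminate b (×45 and ×105, subtract): -4125·a = 87.00 → a = ∂h/∂x = -0.02109
Back-substitute: b = ∂h/∂y = +0.0004848.
h(459456, 3926532) = 274.1 + (-0.02109)·(-25) + (+0.0004848)·(150) = 274.1 +0.527 +0.073 = 274.700 m.

274.7 m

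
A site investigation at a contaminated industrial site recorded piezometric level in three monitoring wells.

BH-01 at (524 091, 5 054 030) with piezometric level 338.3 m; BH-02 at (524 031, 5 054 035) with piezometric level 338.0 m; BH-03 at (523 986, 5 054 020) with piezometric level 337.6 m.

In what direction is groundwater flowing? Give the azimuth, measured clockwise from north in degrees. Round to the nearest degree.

Differences from BH-01: to BH-02 (Δx, Δy, Δh) = (-60, 5, -0.3); to BH-03 = (-105, -10, -0.7).
Determinant of the coordinate differences = (-60)·(-10) − (-105)·5 = 1125.
∂h/∂x = [(-0.3)·(-10) − (-0.7)·5] / 1125 = +0.005778
∂h/∂y = [(-60)·(-0.7) − (-105)·(-0.3)] / 1125 = +0.009333
Flow direction (−∇h) has components (-0.005778 E, -0.009333 N).
Azimuth = atan2(E, N) = atan2(-0.005778, -0.009333) = 211.8° ≈ 212°.

212°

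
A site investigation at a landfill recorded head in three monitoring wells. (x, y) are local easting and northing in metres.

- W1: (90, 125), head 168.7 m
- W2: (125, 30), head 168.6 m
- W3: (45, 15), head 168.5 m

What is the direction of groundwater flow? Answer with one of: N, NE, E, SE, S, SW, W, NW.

SW

Differences from W1: to W2 (Δx, Δy, Δh) = (35, -95, -0.1); to W3 = (-45, -110, -0.2).
Determinant of the coordinate differences = 35·(-110) − (-45)·(-95) = -8125.
∂h/∂x = [(-0.1)·(-110) − (-0.2)·(-95)] / -8125 = +0.0009846
∂h/∂y = [35·(-0.2) − (-45)·(-0.1)] / -8125 = +0.001415
Flow = −∇h = (-0.0009846 east, -0.001415 north), which points southwest.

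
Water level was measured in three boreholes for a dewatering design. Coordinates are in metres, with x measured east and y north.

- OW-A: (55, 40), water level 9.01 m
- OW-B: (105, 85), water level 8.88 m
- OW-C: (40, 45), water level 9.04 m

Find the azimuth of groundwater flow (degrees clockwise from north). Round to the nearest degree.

077°

Differences from OW-A: to OW-B (Δx, Δy, Δh) = (50, 45, -0.13); to OW-C = (-15, 5, +0.03).
Determinant of the coordinate differences = 50·5 − (-15)·45 = 925.
∂h/∂x = [(-0.13)·5 − (+0.03)·45] / 925 = -0.002162
∂h/∂y = [50·(+0.03) − (-15)·(-0.13)] / 925 = -0.0004865
Flow direction (−∇h) has components (+0.002162 E, +0.0004865 N).
Azimuth = atan2(E, N) = atan2(+0.002162, +0.0004865) = 77.3° ≈ 077°.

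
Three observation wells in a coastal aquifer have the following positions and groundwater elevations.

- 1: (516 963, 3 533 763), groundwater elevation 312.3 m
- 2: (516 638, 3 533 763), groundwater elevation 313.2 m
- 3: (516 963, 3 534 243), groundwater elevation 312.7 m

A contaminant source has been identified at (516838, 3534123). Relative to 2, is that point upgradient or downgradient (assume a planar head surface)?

∂h/∂x = (313.2 − 312.3) / (516638 − 516963) = -0.002769
∂h/∂y = (312.7 − 312.3) / (3534243 − 3533763) = +0.0008333
Head at (516838, 3534123) = 312.3 + (-0.002769)·(-125) + (+0.0008333)·(360) = 312.95 m.
That is lower than the 313.2 m at 2, so the point is downgradient.

downgradient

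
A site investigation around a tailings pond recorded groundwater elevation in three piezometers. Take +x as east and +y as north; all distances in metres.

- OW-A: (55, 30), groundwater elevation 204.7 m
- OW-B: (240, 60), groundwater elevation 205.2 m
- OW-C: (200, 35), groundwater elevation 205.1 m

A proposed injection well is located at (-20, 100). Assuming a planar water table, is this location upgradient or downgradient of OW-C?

downgradient

Taking OW-A as reference: OW-B−OW-A = (185, 30, +0.5); OW-C−OW-A = (145, 5, +0.4).
Solve a·Δx + b·Δy = Δh: det = 185·5 − 145·30 = -3425.
∂h/∂x = [(+0.5)·5 − (+0.4)·30] / -3425 = +0.002774
∂h/∂y = [185·(+0.4) − 145·(+0.5)] / -3425 = -0.0004380
Head at (-20, 100) = 204.7 + (+0.002774)·(-75) + (-0.0004380)·(70) = 204.46 m.
That is lower than the 205.1 m at OW-C, so the point is downgradient.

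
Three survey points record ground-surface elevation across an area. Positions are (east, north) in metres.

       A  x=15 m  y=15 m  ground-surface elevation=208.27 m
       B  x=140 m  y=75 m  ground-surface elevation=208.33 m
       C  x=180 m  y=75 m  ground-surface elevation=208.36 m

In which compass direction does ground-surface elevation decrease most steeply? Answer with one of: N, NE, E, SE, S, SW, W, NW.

Differences from A: to B (Δx, Δy, Δh) = (125, 60, +0.06); to C = (165, 60, +0.09).
Determinant of the coordinate differences = 125·60 − 165·60 = -2400.
∂z/∂x = [(+0.06)·60 − (+0.09)·60] / -2400 = +0.0007500
∂z/∂y = [125·(+0.09) − 165·(+0.06)] / -2400 = -0.0005625
Steepest decrease is along −∇f = (-0.0007500 E, +0.0005625 N) → northwest.

NW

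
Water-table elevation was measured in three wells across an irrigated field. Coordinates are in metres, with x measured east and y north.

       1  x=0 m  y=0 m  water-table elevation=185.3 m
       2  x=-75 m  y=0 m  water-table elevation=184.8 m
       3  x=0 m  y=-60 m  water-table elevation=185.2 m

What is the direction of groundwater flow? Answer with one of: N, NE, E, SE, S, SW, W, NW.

∂h/∂x = (184.8 − 185.3) / (-75 − 0) = +0.006667
∂h/∂y = (185.2 − 185.3) / (-60 − 0) = +0.001667
Flow = −∇h = (-0.006667 east, -0.001667 north), which points west.

W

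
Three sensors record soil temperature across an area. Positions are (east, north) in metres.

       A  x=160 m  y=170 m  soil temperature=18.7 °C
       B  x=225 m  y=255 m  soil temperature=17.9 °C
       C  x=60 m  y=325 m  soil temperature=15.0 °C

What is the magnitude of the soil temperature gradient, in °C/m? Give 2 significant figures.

0.020 °C/m

With T = a·x + b·y + c and A as origin, the differences give:
  65·a + 85·b = -0.8
  (-100)·a + 155·b = -3.7
Eliminate b (×155 and ×85, subtract): 18575·a = 190.50 → a = ∂T/∂x = +0.01026
Back-substitute: b = ∂T/∂y = -0.01725.
|∇f| = √(0.01026² + -0.01725²) = 0.02007 °C/m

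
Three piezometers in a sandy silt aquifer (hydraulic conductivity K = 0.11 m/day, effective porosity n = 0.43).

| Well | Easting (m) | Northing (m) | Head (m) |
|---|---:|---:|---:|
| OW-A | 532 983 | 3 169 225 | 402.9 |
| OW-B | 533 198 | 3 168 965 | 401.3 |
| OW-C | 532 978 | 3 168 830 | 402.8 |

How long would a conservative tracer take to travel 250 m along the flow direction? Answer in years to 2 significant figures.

With h = a·x + b·y + c and OW-A as origin, the differences give:
  215·a + (-260)·b = -1.6
  (-5)·a + (-395)·b = -0.1
Eliminate b (×(-395) and ×(-260), subtract): -86225·a = 606.00 → a = ∂h/∂x = -0.007028
Back-substitute: b = ∂h/∂y = +0.0003421.
|∇h| = √(-0.007028² + 0.0003421²) = 0.007036
Seepage velocity v = K·i/n = 0.11 × 0.007036 / 0.43 = 0.0018 m/day.
t = 250 / 0.0018 = 1.389e+05 days = 380 years.

380 years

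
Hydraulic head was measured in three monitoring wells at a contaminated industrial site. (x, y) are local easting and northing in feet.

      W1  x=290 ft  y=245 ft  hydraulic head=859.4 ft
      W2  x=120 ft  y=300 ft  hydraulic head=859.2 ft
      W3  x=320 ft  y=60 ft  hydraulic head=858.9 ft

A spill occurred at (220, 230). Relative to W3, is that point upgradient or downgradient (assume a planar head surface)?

upgradient

With h = a·x + b·y + c and W1 as origin, the differences give:
  (-170)·a + 55·b = -0.2
  30·a + (-185)·b = -0.5
Eliminate b (×(-185) and ×55, subtract): 29800·a = 64.50 → a = ∂h/∂x = +0.002164
Back-substitute: b = ∂h/∂y = +0.003054.
Head at (220, 230) = 859.4 + (+0.002164)·(-70) + (+0.003054)·(-15) = 859.20 ft.
That is higher than the 858.9 ft at W3, so the point is upgradient.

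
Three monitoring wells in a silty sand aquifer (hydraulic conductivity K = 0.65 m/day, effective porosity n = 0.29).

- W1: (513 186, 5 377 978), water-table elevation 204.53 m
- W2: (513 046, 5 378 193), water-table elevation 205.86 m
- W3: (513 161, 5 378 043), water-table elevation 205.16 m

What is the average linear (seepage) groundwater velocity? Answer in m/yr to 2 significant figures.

16 m/yr

Three-point gradient (reference W1): Δ to W2 = (-140, 215, +1.33), Δ to W3 = (-25, 65, +0.63).
∂h/∂x = +0.01315, ∂h/∂y = +0.01475 (det = -3725).
|∇h| = √(0.01315² + 0.01475²) = 0.01976
Seepage velocity v = K·i/n = 0.65 × 0.01976 / 0.29 = 0.04429 m/day = 16.18 m/yr.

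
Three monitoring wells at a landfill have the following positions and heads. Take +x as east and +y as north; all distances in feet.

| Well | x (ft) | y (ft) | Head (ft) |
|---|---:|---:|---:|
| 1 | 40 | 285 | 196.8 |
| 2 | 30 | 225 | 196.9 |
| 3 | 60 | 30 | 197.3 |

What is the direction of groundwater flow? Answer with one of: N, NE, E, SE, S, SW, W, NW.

NW

Three-point gradient (reference 1): Δ to 2 = (-10, -60, +0.1), Δ to 3 = (20, -255, +0.5).
∂h/∂x = +0.001200, ∂h/∂y = -0.001867 (det = 3750).
Flow = −∇h = (-0.001200 east, +0.001867 north), which points northwest.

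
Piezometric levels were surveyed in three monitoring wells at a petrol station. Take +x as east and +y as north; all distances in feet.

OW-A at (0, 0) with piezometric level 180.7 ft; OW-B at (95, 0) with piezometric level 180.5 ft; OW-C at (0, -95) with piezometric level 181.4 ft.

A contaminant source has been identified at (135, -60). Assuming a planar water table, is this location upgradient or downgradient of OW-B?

upgradient

∂h/∂x = (180.5 − 180.7) / (95 − 0) = -0.002105
∂h/∂y = (181.4 − 180.7) / (-95 − 0) = -0.007368
Head at (135, -60) = 180.7 + (-0.002105)·(135) + (-0.007368)·(-60) = 180.86 ft.
That is higher than the 180.5 ft at OW-B, so the point is upgradient.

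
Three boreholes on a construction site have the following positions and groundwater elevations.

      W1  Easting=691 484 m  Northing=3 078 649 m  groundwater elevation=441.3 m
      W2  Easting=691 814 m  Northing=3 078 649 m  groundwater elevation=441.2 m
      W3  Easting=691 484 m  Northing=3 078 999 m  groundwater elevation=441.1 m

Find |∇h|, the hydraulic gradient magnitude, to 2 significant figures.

∂h/∂x = (441.2 − 441.3) / (691814 − 691484) = -0.0003030
∂h/∂y = (441.1 − 441.3) / (3078999 − 3078649) = -0.0005714
|∇h| = √(-0.0003030² + -0.0005714²) = 0.0006468

0.00065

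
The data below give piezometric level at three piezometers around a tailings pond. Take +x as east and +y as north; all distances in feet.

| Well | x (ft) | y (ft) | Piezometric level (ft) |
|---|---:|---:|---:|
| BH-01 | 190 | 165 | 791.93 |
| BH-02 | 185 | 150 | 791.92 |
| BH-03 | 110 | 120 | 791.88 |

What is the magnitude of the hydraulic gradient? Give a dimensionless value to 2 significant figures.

0.00064

With h = a·x + b·y + c and BH-01 as origin, the differences give:
  (-5)·a + (-15)·b = -0.01
  (-80)·a + (-45)·b = -0.05
Eliminate b (×(-45) and ×(-15), subtract): -975·a = -0.300 → a = ∂h/∂x = +0.0003077
Back-substitute: b = ∂h/∂y = +0.0005641.
|∇h| = √(0.0003077² + 0.0005641²) = 0.0006426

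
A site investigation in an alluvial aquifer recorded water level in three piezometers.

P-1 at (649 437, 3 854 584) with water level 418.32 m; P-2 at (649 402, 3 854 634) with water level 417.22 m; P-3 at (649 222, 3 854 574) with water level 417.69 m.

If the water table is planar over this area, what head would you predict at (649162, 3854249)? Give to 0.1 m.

423.7 m

Differences from P-1: to P-2 (Δx, Δy, Δh) = (-35, 50, -1.10); to P-3 = (-215, -10, -0.63).
Solve a·Δx + b·Δy = Δh: det = (-35)·(-10) − (-215)·50 = 11100.
∂h/∂x = [(-1.10)·(-10) − (-0.63)·50] / 11100 = +0.003829
∂h/∂y = [(-35)·(-0.63) − (-215)·(-1.10)] / 11100 = -0.01932
h(649162, 3854249) = 418.32 + (+0.003829)·(-275) + (-0.01932)·(-335) = 418.32 -1.053 +6.472 = 423.739 m.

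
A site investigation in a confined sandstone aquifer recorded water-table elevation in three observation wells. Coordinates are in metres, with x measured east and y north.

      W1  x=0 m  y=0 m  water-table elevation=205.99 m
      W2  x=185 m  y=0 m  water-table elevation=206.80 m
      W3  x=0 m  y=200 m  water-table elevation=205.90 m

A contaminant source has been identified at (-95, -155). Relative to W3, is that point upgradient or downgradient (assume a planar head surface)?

downgradient

∂h/∂x = (206.80 − 205.99) / (185 − 0) = +0.004378
∂h/∂y = (205.90 − 205.99) / (200 − 0) = -0.0004500
Head at (-95, -155) = 205.99 + (+0.004378)·(-95) + (-0.0004500)·(-155) = 205.64 m.
That is lower than the 205.90 m at W3, so the point is downgradient.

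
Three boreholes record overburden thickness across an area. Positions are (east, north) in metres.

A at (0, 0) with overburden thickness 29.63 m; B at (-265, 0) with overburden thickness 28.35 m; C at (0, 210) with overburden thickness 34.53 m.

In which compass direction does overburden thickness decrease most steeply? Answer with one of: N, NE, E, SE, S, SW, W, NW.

∂d/∂x = (28.35 − 29.63) / (-265 − 0) = +0.004830
∂d/∂y = (34.53 − 29.63) / (210 − 0) = +0.02333
Steepest decrease is along −∇f = (-0.004830 E, -0.02333 N) → south.

S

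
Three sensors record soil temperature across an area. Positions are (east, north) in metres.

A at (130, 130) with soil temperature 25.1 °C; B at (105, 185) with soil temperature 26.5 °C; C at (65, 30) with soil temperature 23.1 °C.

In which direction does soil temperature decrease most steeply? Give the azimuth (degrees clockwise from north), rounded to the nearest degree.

Taking A as reference: B−A = (-25, 55, +1.4); C−A = (-65, -100, -2.0).
Solve a·Δx + b·Δy = ΔT: det = (-25)·(-100) − (-65)·55 = 6075.
∂T/∂x = [(+1.4)·(-100) − (-2.0)·55] / 6075 = -0.004938
∂T/∂y = [(-25)·(-2.0) − (-65)·(+1.4)] / 6075 = +0.02321
Steepest decrease is along −∇f: components (+0.004938 E, -0.02321 N).
Azimuth = atan2(+0.004938, -0.02321) = 168.0° ≈ 168°.

168°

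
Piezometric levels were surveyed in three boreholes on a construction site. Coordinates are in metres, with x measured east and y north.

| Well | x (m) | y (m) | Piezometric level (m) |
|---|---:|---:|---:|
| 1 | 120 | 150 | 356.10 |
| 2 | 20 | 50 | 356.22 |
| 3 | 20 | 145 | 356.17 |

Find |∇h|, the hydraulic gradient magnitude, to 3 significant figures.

Taking 1 as reference: 2−1 = (-100, -100, +0.12); 3−1 = (-100, -5, +0.07).
Determinant of the coordinate differences = (-100)·(-5) − (-100)·(-100) = -9500.
∂h/∂x = [(+0.12)·(-5) − (+0.07)·(-100)] / -9500 = -0.0006737
∂h/∂y = [(-100)·(+0.07) − (-100)·(+0.12)] / -9500 = -0.0005263
|∇h| = √(-0.0006737² + -0.0005263²) = 0.0008549

0.000855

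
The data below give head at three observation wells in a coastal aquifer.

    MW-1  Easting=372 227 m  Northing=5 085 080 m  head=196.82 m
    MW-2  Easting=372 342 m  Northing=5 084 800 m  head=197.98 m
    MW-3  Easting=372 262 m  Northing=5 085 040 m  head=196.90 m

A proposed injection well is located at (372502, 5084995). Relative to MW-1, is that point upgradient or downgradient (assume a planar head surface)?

downgradient

Taking MW-1 as reference: MW-2−MW-1 = (115, -280, +1.16); MW-3−MW-1 = (35, -40, +0.08).
Determinant of the coordinate differences = 115·(-40) − 35·(-280) = 5200.
∂h/∂x = [(+1.16)·(-40) − (+0.08)·(-280)] / 5200 = -0.004615
∂h/∂y = [115·(+0.08) − 35·(+1.16)] / 5200 = -0.006038
Head at (372502, 5084995) = 196.82 + (-0.004615)·(275) + (-0.006038)·(-85) = 196.06 m.
That is lower than the 196.82 m at MW-1, so the point is downgradient.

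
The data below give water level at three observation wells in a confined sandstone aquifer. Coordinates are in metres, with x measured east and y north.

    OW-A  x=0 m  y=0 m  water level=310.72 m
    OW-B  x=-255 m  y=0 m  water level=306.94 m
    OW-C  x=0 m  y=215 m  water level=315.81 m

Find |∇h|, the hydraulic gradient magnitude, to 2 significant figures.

∂h/∂x = (306.94 − 310.72) / (-255 − 0) = +0.01482
∂h/∂y = (315.81 − 310.72) / (215 − 0) = +0.02367
|∇h| = √(0.01482² + 0.02367²) = 0.02793

0.028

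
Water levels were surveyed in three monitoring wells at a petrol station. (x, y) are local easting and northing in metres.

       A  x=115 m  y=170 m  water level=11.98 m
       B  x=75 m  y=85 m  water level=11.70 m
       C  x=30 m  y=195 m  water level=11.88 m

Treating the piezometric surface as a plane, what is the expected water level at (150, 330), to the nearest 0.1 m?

With h = a·x + b·y + c and A as origin, the differences give:
  (-40)·a + (-85)·b = -0.28
  (-85)·a + 25·b = -0.10
Eliminate b (×25 and ×(-85), subtract): -8225·a = -15.500 → a = ∂h/∂x = +0.001884
Back-substitute: b = ∂h/∂y = +0.002407.
h(150, 330) = 11.98 + (+0.001884)·(35) + (+0.002407)·(160) = 11.98 +0.066 +0.385 = 12.431 m.

12.4 m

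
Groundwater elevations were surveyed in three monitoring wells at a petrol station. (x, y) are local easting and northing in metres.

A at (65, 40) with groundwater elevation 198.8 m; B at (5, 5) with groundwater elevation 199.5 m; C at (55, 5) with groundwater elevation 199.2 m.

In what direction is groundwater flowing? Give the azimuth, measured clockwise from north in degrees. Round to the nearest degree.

With h = a·x + b·y + c and A as origin, the differences give:
  (-60)·a + (-35)·b = +0.7
  (-10)·a + (-35)·b = +0.4
Eliminate b (×(-35) and ×(-35), subtract): 1750·a = -10.50 → a = ∂h/∂x = -0.006000
Back-substitute: b = ∂h/∂y = -0.009714.
Flow direction (−∇h) has components (+0.006000 E, +0.009714 N).
Azimuth = atan2(E, N) = atan2(+0.006000, +0.009714) = 31.7° ≈ 032°.

032°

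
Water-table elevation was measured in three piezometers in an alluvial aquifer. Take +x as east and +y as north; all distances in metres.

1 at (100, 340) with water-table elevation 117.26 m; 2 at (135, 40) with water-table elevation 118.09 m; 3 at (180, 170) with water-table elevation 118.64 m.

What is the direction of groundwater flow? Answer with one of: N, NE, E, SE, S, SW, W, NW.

W

Differences from 1: to 2 (Δx, Δy, Δh) = (35, -300, +0.83); to 3 = (80, -170, +1.38).
Determinant of the coordinate differences = 35·(-170) − 80·(-300) = 18050.
∂h/∂x = [(+0.83)·(-170) − (+1.38)·(-300)] / 18050 = +0.01512
∂h/∂y = [35·(+1.38) − 80·(+0.83)] / 18050 = -0.001003
Flow = −∇h = (-0.01512 east, +0.001003 north), which points west.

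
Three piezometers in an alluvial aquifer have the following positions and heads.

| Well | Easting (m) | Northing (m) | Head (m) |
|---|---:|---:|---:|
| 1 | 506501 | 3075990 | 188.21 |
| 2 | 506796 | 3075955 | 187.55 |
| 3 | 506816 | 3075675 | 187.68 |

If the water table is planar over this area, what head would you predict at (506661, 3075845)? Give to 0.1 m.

Differences from 1: to 2 (Δx, Δy, Δh) = (295, -35, -0.66); to 3 = (315, -315, -0.53).
Determinant of the coordinate differences = 295·(-315) − 315·(-35) = -81900.
∂h/∂x = [(-0.66)·(-315) − (-0.53)·(-35)] / -81900 = -0.002312
∂h/∂y = [295·(-0.53) − 315·(-0.66)] / -81900 = -0.0006294
h(506661, 3075845) = 188.21 + (-0.002312)·(160) + (-0.0006294)·(-145) = 188.21 -0.370 +0.091 = 187.931 m.

187.9 m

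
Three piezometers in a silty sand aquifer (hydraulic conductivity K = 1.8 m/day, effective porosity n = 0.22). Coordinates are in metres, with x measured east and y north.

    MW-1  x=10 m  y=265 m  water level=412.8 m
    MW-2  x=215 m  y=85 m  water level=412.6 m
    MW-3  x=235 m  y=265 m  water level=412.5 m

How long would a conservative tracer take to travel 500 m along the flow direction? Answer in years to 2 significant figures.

Differences from MW-1: to MW-2 (Δx, Δy, Δh) = (205, -180, -0.2); to MW-3 = (225, 0, -0.3).
Solve a·Δx + b·Δy = Δh: det = 205·0 − 225·(-180) = 40500.
∂h/∂x = [(-0.2)·0 − (-0.3)·(-180)] / 40500 = -0.001333
∂h/∂y = [205·(-0.3) − 225·(-0.2)] / 40500 = -0.0004074
|∇h| = √(-0.001333² + -0.0004074²) = 0.001394
Seepage velocity v = K·i/n = 1.8 × 0.001394 / 0.22 = 0.01141 m/day.
t = 500 / 0.01141 = 4.382e+04 days = 120 years.

120 years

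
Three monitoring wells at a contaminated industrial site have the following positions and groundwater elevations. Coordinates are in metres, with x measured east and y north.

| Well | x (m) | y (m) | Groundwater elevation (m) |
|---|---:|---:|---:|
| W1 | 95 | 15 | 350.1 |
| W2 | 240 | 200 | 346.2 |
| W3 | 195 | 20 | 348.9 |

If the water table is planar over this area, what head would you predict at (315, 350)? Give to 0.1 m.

With h = a·x + b·y + c and W1 as origin, the differences give:
  145·a + 185·b = -3.9
  100·a + 5·b = -1.2
Eliminate b (×5 and ×185, subtract): -17775·a = 202.50 → a = ∂h/∂x = -0.01139
Back-substitute: b = ∂h/∂y = -0.01215.
h(315, 350) = 350.1 + (-0.01139)·(220) + (-0.01215)·(335) = 350.1 -2.506 -4.071 = 343.523 m.

343.5 m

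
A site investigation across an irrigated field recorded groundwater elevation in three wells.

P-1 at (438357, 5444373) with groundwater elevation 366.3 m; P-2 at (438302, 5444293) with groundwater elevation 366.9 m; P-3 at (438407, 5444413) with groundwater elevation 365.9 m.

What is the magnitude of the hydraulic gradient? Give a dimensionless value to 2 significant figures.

0.0063

Three-point gradient (reference P-1): Δ to P-2 = (-55, -80, +0.6), Δ to P-3 = (50, 40, -0.4).
∂h/∂x = -0.004444, ∂h/∂y = -0.004444 (det = 1800).
|∇h| = √(-0.004444² + -0.004444²) = 0.006285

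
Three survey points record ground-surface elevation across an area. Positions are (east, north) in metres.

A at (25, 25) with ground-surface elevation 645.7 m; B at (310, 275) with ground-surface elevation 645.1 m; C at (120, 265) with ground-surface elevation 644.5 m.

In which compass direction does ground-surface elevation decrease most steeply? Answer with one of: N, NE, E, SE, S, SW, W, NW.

NW

Differences from A: to B (Δx, Δy, Δh) = (285, 250, -0.6); to C = (95, 240, -1.2).
Determinant of the coordinate differences = 285·240 − 95·250 = 44650.
∂z/∂x = [(-0.6)·240 − (-1.2)·250] / 44650 = +0.003494
∂z/∂y = [285·(-1.2) − 95·(-0.6)] / 44650 = -0.006383
Steepest decrease is along −∇f = (-0.003494 E, +0.006383 N) → northwest.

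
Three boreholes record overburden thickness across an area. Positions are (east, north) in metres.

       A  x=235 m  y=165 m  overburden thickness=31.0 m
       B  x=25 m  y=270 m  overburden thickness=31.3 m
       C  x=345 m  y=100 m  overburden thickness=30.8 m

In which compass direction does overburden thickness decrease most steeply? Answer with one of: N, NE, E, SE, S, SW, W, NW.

S

Differences from A: to B (Δx, Δy, Δh) = (-210, 105, +0.3); to C = (110, -65, -0.2).
Solve a·Δx + b·Δy = Δd: det = (-210)·(-65) − 110·105 = 2100.
∂d/∂x = [(+0.3)·(-65) − (-0.2)·105] / 2100 = +0.0007143
∂d/∂y = [(-210)·(-0.2) − 110·(+0.3)] / 2100 = +0.004286
Steepest decrease is along −∇f = (-0.0007143 E, -0.004286 N) → south.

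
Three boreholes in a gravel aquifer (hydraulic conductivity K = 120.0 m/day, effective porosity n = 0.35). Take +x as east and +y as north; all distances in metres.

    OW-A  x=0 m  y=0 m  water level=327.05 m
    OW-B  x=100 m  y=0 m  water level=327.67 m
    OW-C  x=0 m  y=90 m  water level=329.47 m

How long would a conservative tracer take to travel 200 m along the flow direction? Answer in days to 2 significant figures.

21 days

∂h/∂x = (327.67 − 327.05) / (100 − 0) = +0.006200
∂h/∂y = (329.47 − 327.05) / (90 − 0) = +0.02689
|∇h| = √(0.006200² + 0.02689²) = 0.0276
Seepage velocity v = K·i/n = 120.0 × 0.0276 / 0.35 = 9.463 m/day.
t = 200 / 9.463 = 21.13 days.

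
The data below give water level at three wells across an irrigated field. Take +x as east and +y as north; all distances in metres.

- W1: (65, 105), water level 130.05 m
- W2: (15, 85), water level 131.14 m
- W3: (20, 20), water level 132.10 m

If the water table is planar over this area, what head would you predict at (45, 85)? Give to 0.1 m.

Taking W1 as reference: W2−W1 = (-50, -20, +1.09); W3−W1 = (-45, -85, +2.05).
Determinant of the coordinate differences = (-50)·(-85) − (-45)·(-20) = 3350.
∂h/∂x = [(+1.09)·(-85) − (+2.05)·(-20)] / 3350 = -0.01542
∂h/∂y = [(-50)·(+2.05) − (-45)·(+1.09)] / 3350 = -0.01596
h(45, 85) = 130.05 + (-0.01542)·(-20) + (-0.01596)·(-20) = 130.05 +0.308 +0.319 = 130.677 m.

130.7 m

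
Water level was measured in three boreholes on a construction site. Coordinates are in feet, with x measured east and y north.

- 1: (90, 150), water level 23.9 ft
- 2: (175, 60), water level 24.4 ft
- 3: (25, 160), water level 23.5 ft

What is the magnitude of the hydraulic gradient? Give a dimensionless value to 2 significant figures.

Taking 1 as reference: 2−1 = (85, -90, +0.5); 3−1 = (-65, 10, -0.4).
Determinant of the coordinate differences = 85·10 − (-65)·(-90) = -5000.
∂h/∂x = [(+0.5)·10 − (-0.4)·(-90)] / -5000 = +0.006200
∂h/∂y = [85·(-0.4) − (-65)·(+0.5)] / -5000 = +0.0003000
|∇h| = √(0.006200² + 0.0003000²) = 0.006207

0.0062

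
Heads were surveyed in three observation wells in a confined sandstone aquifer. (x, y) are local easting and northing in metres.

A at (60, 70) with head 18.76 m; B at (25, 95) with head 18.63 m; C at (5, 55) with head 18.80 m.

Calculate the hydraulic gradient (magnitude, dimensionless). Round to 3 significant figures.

Taking A as reference: B−A = (-35, 25, -0.13); C−A = (-55, -15, +0.04).
Determinant of the coordinate differences = (-35)·(-15) − (-55)·25 = 1900.
∂h/∂x = [(-0.13)·(-15) − (+0.04)·25] / 1900 = +0.0005000
∂h/∂y = [(-35)·(+0.04) − (-55)·(-0.13)] / 1900 = -0.004500
|∇h| = √(0.0005000² + -0.004500²) = 0.004528

0.00453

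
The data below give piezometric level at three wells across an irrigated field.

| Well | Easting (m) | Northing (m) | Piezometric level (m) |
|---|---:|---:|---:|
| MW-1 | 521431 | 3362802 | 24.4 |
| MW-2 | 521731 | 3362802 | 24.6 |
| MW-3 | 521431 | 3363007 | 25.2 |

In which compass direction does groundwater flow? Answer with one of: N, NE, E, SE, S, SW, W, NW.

∂h/∂x = (24.6 − 24.4) / (521731 − 521431) = +0.0006667
∂h/∂y = (25.2 − 24.4) / (3363007 − 3362802) = +0.003902
Flow = −∇h = (-0.0006667 east, -0.003902 north), which points south.

S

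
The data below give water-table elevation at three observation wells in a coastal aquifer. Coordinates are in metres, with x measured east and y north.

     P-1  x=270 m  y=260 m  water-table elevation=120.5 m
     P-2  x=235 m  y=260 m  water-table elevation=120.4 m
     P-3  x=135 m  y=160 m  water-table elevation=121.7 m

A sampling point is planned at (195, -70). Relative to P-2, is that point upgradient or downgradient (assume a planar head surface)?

With h = a·x + b·y + c and P-1 as origin, the differences give:
  (-35)·a + 0·b = -0.1
  (-135)·a + (-100)·b = +1.2
Eliminate b (×(-100) and ×0, subtract): 3500·a = 10.00 → a = ∂h/∂x = +0.002857
Back-substitute: b = ∂h/∂y = -0.01586.
Head at (195, -70) = 120.5 + (+0.002857)·(-75) + (-0.01586)·(-330) = 125.52 m.
That is higher than the 120.4 m at P-2, so the point is upgradient.

upgradient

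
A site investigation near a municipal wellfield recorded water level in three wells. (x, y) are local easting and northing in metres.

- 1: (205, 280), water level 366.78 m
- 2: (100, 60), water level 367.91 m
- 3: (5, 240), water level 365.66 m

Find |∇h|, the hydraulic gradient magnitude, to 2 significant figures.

0.011

Taking 1 as reference: 2−1 = (-105, -220, +1.13); 3−1 = (-200, -40, -1.12).
Determinant of the coordinate differences = (-105)·(-40) − (-200)·(-220) = -39800.
∂h/∂x = [(+1.13)·(-40) − (-1.12)·(-220)] / -39800 = +0.007327
∂h/∂y = [(-105)·(-1.12) − (-200)·(+1.13)] / -39800 = -0.008633
|∇h| = √(0.007327² + -0.008633²) = 0.01132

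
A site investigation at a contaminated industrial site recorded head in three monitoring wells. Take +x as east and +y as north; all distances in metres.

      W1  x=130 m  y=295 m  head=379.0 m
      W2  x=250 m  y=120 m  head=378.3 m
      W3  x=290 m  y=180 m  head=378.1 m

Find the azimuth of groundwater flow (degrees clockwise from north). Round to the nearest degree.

Taking W1 as reference: W2−W1 = (120, -175, -0.7); W3−W1 = (160, -115, -0.9).
Solve a·Δx + b·Δy = Δh: det = 120·(-115) − 160·(-175) = 14200.
∂h/∂x = [(-0.7)·(-115) − (-0.9)·(-175)] / 14200 = -0.005423
∂h/∂y = [120·(-0.9) − 160·(-0.7)] / 14200 = +0.0002817
Flow direction (−∇h) has components (+0.005423 E, -0.0002817 N).
Azimuth = atan2(E, N) = atan2(+0.005423, -0.0002817) = 93.0° ≈ 093°.

093°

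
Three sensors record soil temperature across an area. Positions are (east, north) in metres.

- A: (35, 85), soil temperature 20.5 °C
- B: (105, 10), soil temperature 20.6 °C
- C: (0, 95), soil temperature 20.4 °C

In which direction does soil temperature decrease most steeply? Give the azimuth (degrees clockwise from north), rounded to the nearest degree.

242°

Differences from A: to B (Δx, Δy, Δh) = (70, -75, +0.1); to C = (-35, 10, -0.1).
Solve a·Δx + b·Δy = ΔT: det = 70·10 − (-35)·(-75) = -1925.
∂T/∂x = [(+0.1)·10 − (-0.1)·(-75)] / -1925 = +0.003377
∂T/∂y = [70·(-0.1) − (-35)·(+0.1)] / -1925 = +0.001818
Steepest decrease is along −∇f: components (-0.003377 E, -0.001818 N).
Azimuth = atan2(-0.003377, -0.001818) = 241.7° ≈ 242°.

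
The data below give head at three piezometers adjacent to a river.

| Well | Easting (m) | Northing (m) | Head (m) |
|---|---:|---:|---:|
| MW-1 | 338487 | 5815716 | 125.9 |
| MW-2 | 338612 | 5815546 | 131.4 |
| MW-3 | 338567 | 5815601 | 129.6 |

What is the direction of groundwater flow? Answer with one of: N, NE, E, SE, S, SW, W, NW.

With h = a·x + b·y + c and MW-1 as origin, the differences give:
  125·a + (-170)·b = +5.5
  80·a + (-115)·b = +3.7
Eliminate b (×(-115) and ×(-170), subtract): -775·a = -3.50 → a = ∂h/∂x = +0.004516
Back-substitute: b = ∂h/∂y = -0.02903.
Flow = −∇h = (-0.004516 east, +0.02903 north), which points north.

N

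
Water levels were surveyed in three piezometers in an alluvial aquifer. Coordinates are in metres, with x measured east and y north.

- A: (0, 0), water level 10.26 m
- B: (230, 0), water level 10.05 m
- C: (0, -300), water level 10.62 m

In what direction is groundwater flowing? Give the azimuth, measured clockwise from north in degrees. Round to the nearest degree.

∂h/∂x = (10.05 − 10.26) / (230 − 0) = -0.0009130
∂h/∂y = (10.62 − 10.26) / (-300 − 0) = -0.001200
Flow direction (−∇h) has components (+0.0009130 E, +0.001200 N).
Azimuth = atan2(E, N) = atan2(+0.0009130, +0.001200) = 37.3° ≈ 037°.

037°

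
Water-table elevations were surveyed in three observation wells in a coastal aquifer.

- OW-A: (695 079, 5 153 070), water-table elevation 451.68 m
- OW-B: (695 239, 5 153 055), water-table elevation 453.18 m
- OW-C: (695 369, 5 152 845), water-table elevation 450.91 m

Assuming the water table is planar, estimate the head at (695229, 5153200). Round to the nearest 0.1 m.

Differences from OW-A: to OW-B (Δx, Δy, Δh) = (160, -15, +1.50); to OW-C = (290, -225, -0.77).
Determinant of the coordinate differences = 160·(-225) − 290·(-15) = -31650.
∂h/∂x = [(+1.50)·(-225) − (-0.77)·(-15)] / -31650 = +0.01103
∂h/∂y = [160·(-0.77) − 290·(+1.50)] / -31650 = +0.01764
h(695229, 5153200) = 451.68 + (+0.01103)·(150) + (+0.01764)·(130) = 451.68 +1.654 +2.293 = 455.627 m.

455.6 m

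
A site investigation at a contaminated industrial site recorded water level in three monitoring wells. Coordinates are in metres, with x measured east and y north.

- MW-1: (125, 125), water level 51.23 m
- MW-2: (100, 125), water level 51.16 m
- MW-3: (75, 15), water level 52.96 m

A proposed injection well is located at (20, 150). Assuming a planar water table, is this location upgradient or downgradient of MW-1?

With h = a·x + b·y + c and MW-1 as origin, the differences give:
  (-25)·a + 0·b = -0.07
  (-50)·a + (-110)·b = +1.73
Eliminate b (×(-110) and ×0, subtract): 2750·a = 7.700 → a = ∂h/∂x = +0.002800
Back-substitute: b = ∂h/∂y = -0.01700.
Head at (20, 150) = 51.23 + (+0.002800)·(-105) + (-0.01700)·(25) = 50.51 m.
That is lower than the 51.23 m at MW-1, so the point is downgradient.

downgradient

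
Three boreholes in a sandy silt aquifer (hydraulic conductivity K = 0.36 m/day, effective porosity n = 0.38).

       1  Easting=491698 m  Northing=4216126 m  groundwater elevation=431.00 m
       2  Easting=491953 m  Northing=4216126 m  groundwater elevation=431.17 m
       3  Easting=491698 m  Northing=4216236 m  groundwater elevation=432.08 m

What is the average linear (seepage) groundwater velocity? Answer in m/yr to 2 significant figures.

∂h/∂x = (431.17 − 431.00) / (491953 − 491698) = +0.0006667
∂h/∂y = (432.08 − 431.00) / (4216236 − 4216126) = +0.009818
|∇h| = √(0.0006667² + 0.009818²) = 0.009841
Seepage velocity v = K·i/n = 0.36 × 0.009841 / 0.38 = 0.009323 m/day = 3.405 m/yr.

3.4 m/yr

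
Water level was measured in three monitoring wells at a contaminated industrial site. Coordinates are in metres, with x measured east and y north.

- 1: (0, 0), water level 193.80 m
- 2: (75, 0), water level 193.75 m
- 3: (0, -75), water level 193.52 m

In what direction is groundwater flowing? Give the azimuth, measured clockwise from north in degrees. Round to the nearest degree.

170°

∂h/∂x = (193.75 − 193.80) / (75 − 0) = -0.0006667
∂h/∂y = (193.52 − 193.80) / (-75 − 0) = +0.003733
Flow direction (−∇h) has components (+0.0006667 E, -0.003733 N).
Azimuth = atan2(E, N) = atan2(+0.0006667, -0.003733) = 169.9° ≈ 170°.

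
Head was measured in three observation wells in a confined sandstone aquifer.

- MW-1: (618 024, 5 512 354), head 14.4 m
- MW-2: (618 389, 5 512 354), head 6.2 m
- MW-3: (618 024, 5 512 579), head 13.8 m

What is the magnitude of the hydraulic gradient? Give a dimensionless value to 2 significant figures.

∂h/∂x = (6.2 − 14.4) / (618389 − 618024) = -0.02247
∂h/∂y = (13.8 − 14.4) / (5512579 − 5512354) = -0.002667
|∇h| = √(-0.02247² + -0.002667²) = 0.02263

0.023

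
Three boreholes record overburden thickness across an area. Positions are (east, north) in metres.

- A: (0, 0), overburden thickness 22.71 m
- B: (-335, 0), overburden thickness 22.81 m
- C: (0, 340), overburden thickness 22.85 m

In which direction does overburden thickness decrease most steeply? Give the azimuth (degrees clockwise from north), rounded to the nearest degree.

144°

∂d/∂x = (22.81 − 22.71) / (-335 − 0) = -0.0002985
∂d/∂y = (22.85 − 22.71) / (340 − 0) = +0.0004118
Steepest decrease is along −∇f: components (+0.0002985 E, -0.0004118 N).
Azimuth = atan2(+0.0002985, -0.0004118) = 144.1° ≈ 144°.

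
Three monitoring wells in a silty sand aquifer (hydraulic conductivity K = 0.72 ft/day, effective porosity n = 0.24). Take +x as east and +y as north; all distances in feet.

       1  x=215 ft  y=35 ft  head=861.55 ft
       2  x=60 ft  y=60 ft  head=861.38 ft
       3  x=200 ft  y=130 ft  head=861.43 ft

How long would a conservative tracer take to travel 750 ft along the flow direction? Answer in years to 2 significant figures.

470 years

With h = a·x + b·y + c and 1 as origin, the differences give:
  (-155)·a + 25·b = -0.17
  (-15)·a + 95·b = -0.12
Eliminate b (×95 and ×25, subtract): -14350·a = -13.150 → a = ∂h/∂x = +0.0009164
Back-substitute: b = ∂h/∂y = -0.001118.
|∇h| = √(0.0009164² + -0.001118²) = 0.001446
Seepage velocity v = K·i/n = 0.72 × 0.001446 / 0.24 = 0.004338 ft/day.
t = 750 / 0.004338 = 1.729e+05 days = 473 years.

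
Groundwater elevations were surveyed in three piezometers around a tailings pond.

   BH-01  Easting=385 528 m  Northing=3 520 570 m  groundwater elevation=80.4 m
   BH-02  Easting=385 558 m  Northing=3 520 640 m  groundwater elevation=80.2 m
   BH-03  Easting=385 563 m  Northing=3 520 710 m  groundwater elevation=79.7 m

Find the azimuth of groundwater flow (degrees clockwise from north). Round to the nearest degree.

304°

Taking BH-01 as reference: BH-02−BH-01 = (30, 70, -0.2); BH-03−BH-01 = (35, 140, -0.7).
Determinant of the coordinate differences = 30·140 − 35·70 = 1750.
∂h/∂x = [(-0.2)·140 − (-0.7)·70] / 1750 = +0.01200
∂h/∂y = [30·(-0.7) − 35·(-0.2)] / 1750 = -0.008000
Flow direction (−∇h) has components (-0.01200 E, +0.008000 N).
Azimuth = atan2(E, N) = atan2(-0.01200, +0.008000) = 303.7° ≈ 304°.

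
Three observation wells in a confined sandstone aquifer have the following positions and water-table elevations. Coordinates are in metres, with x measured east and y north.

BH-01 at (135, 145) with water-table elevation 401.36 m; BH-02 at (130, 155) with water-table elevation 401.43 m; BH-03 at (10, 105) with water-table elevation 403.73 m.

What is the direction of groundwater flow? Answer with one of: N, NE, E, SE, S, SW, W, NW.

Differences from BH-01: to BH-02 (Δx, Δy, Δh) = (-5, 10, +0.07); to BH-03 = (-125, -40, +2.37).
Solve a·Δx + b·Δy = Δh: det = (-5)·(-40) − (-125)·10 = 1450.
∂h/∂x = [(+0.07)·(-40) − (+2.37)·10] / 1450 = -0.01828
∂h/∂y = [(-5)·(+2.37) − (-125)·(+0.07)] / 1450 = -0.002138
Flow = −∇h = (+0.01828 east, +0.002138 north), which points east.

E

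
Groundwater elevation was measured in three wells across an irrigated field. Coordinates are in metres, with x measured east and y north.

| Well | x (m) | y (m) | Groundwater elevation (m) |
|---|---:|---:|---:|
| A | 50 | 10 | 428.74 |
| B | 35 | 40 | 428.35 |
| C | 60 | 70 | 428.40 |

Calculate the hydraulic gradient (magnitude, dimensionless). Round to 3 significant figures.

Taking A as reference: B−A = (-15, 30, -0.39); C−A = (10, 60, -0.34).
Solve a·Δx + b·Δy = Δh: det = (-15)·60 − 10·30 = -1200.
∂h/∂x = [(-0.39)·60 − (-0.34)·30] / -1200 = +0.01100
∂h/∂y = [(-15)·(-0.34) − 10·(-0.39)] / -1200 = -0.007500
|∇h| = √(0.01100² + -0.007500²) = 0.01331

0.0133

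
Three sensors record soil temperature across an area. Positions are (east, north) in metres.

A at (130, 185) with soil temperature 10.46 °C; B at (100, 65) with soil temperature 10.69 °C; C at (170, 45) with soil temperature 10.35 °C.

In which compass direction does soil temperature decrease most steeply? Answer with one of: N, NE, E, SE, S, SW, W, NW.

E

With T = a·x + b·y + c and A as origin, the differences give:
  (-30)·a + (-120)·b = +0.23
  40·a + (-140)·b = -0.11
Eliminate b (×(-140) and ×(-120), subtract): 9000·a = -45.400 → a = ∂T/∂x = -0.005044
Back-substitute: b = ∂T/∂y = -0.0006556.
Steepest decrease is along −∇f = (+0.005044 E, +0.0006556 N) → east.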